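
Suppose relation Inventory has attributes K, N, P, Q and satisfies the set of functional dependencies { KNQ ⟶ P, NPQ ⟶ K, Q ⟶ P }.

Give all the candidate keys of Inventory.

Attributes N, Q never appear on any right-hand side, so every candidate key must contain {N, Q}.
{N, Q}⁺ = {K, N, P, Q}, which is all of the schema, so {N, Q} is the only candidate key.

{N, Q}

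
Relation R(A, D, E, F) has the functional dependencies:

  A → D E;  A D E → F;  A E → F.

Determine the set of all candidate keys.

Attribute A never appears on the right-hand side of any dependency, so A must belong to every candidate key.
{A}⁺ = {A, D, E, F}, which is all of the schema, so {A} is the only candidate key.

(A)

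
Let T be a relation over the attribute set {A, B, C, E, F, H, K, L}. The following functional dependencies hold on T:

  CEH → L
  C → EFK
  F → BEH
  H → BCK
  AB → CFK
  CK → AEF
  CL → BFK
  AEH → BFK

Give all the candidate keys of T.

{C}, {F}, {H}, {A, B}

{C}⁺: C→EFK adds E, F, K; F→BEH adds B, H; CK→AEF adds A; CEH→L adds L → {A, B, C, E, F, H, K, L}.
{F}⁺: F→BEH adds B, E, H; H→BCK adds C, K; CK→AEF adds A; CEH→L adds L → {A, B, C, E, F, H, K, L}.
{H}⁺: H→BCK adds B, C, K; CK→AEF adds A, E, F; CEH→L adds L → {A, B, C, E, F, H, K, L}.
{A, B}⁺: AB→CFK adds C, F, K; CK→AEF adds E; F→BEH adds H; CEH→L adds L → {A, B, C, E, F, H, K, L}. Minimal: {B}⁺ = {B}; {A}⁺ = {A} — none reach the full schema.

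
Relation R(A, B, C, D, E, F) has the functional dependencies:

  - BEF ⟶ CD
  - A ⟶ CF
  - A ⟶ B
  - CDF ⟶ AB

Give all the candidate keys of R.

(A, E), (B, E, F), (C, D, E, F)

{A, E}⁺: A→CF adds C, F; A→B adds B; BEF→CD adds D → {A, B, C, D, E, F}.
{B, E, F}⁺: BEF→CD adds C, D; CDF→AB adds A → {A, B, C, D, E, F}.
{C, D, E, F}⁺: CDF→AB adds A, B → {A, B, C, D, E, F}.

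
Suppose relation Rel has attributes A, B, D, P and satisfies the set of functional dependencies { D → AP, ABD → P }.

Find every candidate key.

{B, D}⁺: D→AP adds A, P → {A, B, D, P}. Minimal: {D}⁺ = {A, D, P}; {B}⁺ = {B} — none reach the full schema.

{B, D}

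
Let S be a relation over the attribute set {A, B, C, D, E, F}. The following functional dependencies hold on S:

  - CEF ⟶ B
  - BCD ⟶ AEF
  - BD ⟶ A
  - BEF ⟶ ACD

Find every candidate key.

{B, C, D}⁺: BCD→AEF adds A, E, F → {A, B, C, D, E, F}. Minimal: {C, D}⁺ = {C, D}; {B, D}⁺ = {A, B, D}; {B, C}⁺ = {B, C} — none reach the full schema.
{B, E, F}⁺: BEF→ACD adds A, C, D → {A, B, C, D, E, F}. Minimal: {E, F}⁺ = {E, F}; {B, F}⁺ = {B, F}; {B, E}⁺ = {B, E} — none reach the full schema.
{C, E, F}⁺: CEF→B adds B; BEF→ACD adds A, D → {A, B, C, D, E, F}. Minimal: {E, F}⁺ = {E, F}; {C, F}⁺ = {C, F}; {C, E}⁺ = {C, E} — none reach the full schema.

(B, C, D), (B, E, F), (C, E, F)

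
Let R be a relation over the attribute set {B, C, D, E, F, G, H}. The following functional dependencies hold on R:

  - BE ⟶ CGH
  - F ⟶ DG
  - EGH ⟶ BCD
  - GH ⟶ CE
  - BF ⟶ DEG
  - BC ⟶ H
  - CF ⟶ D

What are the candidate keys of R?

{B, F}, {F, H}

Attribute F never appears on the right-hand side of any dependency, so F must belong to every candidate key.
{F}⁺ = {D, F, G}, which is not all of the schema, so we must add further attributes.
{B, F}⁺: F→DG adds D, G; BF→DEG adds E; BE→CGH adds C, H → {B, C, D, E, F, G, H}. Minimal: {F}⁺ = {D, F, G}; {B}⁺ = {B} — none reach the full schema.
{F, H}⁺: F→DG adds D, G; GH→CE adds C, E; EGH→BCD adds B → {B, C, D, E, F, G, H}. Minimal: {H}⁺ = {H}; {F}⁺ = {D, F, G} — none reach the full schema.
Any other superkey contains one of these as a subset, so there are no further candidate keys.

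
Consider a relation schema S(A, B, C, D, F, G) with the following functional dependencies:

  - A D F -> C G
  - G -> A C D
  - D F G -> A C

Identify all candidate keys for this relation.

Attributes B, F never appear on any right-hand side, so every candidate key must contain {B, F}.
{B, F}⁺ = {B, F}, which is not all of the schema, so we must add further attributes.
{B, F, G}⁺: G→ACD adds A, C, D → {A, B, C, D, F, G}.
{A, B, D, F}⁺: ADF→CG adds C, G → {A, B, C, D, F, G}.
Any other superkey contains one of these as a subset, so there are no further candidate keys.

(B, F, G), (A, B, D, F)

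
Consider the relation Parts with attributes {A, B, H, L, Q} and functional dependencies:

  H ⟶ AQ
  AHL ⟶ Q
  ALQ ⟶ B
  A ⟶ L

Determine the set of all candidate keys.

(H)

Attribute H never appears on the right-hand side of any dependency, so H must belong to every candidate key.
{H}⁺ = {A, B, H, L, Q}, which is all of the schema, so {H} is the only candidate key.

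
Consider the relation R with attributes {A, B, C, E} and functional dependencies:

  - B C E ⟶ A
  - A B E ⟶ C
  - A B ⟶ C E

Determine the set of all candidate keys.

Attribute B never appears on the right-hand side of any dependency, so B must belong to every candidate key.
{B}⁺ = {B}, which is not all of the schema, so we must add further attributes.
{A, B}⁺: AB→CE adds C, E → {A, B, C, E}.
{B, C, E}⁺: BCE→A adds A → {A, B, C, E}.

{A, B}, {B, C, E}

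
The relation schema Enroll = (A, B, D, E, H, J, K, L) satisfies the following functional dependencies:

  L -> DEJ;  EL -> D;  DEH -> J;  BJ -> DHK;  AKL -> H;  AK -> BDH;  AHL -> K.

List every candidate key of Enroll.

{A, B, L}, {A, H, L}, {A, K, L}

Attributes A, L never appear on any right-hand side, so every candidate key must contain {A, L}.
{A, L}⁺ = {A, D, E, J, L}, which is not all of the schema, so we must add further attributes.
{A, B, L}⁺: L→DEJ adds D, E, J; BJ→DHK adds H, K → {A, B, D, E, H, J, K, L}. Minimal: {B, L}⁺ = {B, D, E, H, J, K, L}; {A, L}⁺ = {A, D, E, J, L}; {A, B}⁺ = {A, B} — none reach the full schema.
{A, H, L}⁺: L→DEJ adds D, E, J; AHL→K adds K; AK→BDH adds B → {A, B, D, E, H, J, K, L}. Minimal: {H, L}⁺ = {D, E, H, J, L}; {A, L}⁺ = {A, D, E, J, L}; {A, H}⁺ = {A, H} — none reach the full schema.
{A, K, L}⁺: L→DEJ adds D, E, J; AKL→H adds H; AK→BDH adds B → {A, B, D, E, H, J, K, L}. Minimal: {K, L}⁺ = {D, E, J, K, L}; {A, L}⁺ = {A, D, E, J, L}; {A, K}⁺ = {A, B, D, H, K} — none reach the full schema.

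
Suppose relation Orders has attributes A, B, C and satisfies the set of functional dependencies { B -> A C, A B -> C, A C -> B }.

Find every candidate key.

{B}, {A, C}

{B}⁺: B→AC adds A, C → {A, B, C}.
{A, C}⁺: AC→B adds B → {A, B, C}. Minimal: {C}⁺ = {C}; {A}⁺ = {A} — none reach the full schema.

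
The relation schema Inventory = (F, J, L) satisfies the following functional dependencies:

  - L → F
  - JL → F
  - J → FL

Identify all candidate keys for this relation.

J

Attribute J never appears on the right-hand side of any dependency, so J must belong to every candidate key.
{J}⁺ = {F, J, L}, which is all of the schema, so {J} is the only candidate key.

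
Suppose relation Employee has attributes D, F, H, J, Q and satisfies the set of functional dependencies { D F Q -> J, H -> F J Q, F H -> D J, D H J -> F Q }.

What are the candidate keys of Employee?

{H}

Attribute H never appears on the right-hand side of any dependency, so H must belong to every candidate key.
{H}⁺ = {D, F, H, J, Q}, which is all of the schema, so {H} is the only candidate key.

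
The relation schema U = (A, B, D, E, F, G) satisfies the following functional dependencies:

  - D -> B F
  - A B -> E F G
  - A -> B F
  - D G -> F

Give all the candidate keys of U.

{A, D}⁺: D→BF adds B, F; AB→EFG adds E, G → {A, B, D, E, F, G}. Minimal: {D}⁺ = {B, D, F}; {A}⁺ = {A, B, E, F, G} — none reach the full schema.
No other minimal superkey exists.

AD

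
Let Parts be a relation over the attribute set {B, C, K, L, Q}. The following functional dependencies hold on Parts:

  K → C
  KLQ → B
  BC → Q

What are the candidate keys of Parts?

Attributes K, L never appear on any right-hand side, so every candidate key must contain {K, L}.
{K, L}⁺ = {C, K, L}, which is not all of the schema, so we must add further attributes.
{B, K, L}⁺: K→C adds C; BC→Q adds Q → {B, C, K, L, Q}. Minimal: {K, L}⁺ = {C, K, L}; {B, L}⁺ = {B, L}; {B, K}⁺ = {B, C, K, Q} — none reach the full schema.
{K, L, Q}⁺: K→C adds C; KLQ→B adds B → {B, C, K, L, Q}. Minimal: {L, Q}⁺ = {L, Q}; {K, Q}⁺ = {C, K, Q}; {K, L}⁺ = {C, K, L} — none reach the full schema.
Any other superkey contains one of these as a subset, so there are no further candidate keys.

BKL; KLQ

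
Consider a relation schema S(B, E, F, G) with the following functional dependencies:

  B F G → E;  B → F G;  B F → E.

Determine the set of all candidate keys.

B

Attribute B never appears on the right-hand side of any dependency, so B must belong to every candidate key.
{B}⁺ = {B, E, F, G}, which is all of the schema, so {B} is the only candidate key.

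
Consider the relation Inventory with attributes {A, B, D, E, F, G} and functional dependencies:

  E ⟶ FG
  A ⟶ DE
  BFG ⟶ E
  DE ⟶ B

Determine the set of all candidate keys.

{A}

{A}⁺: A→DE adds D, E; DE→B adds B; E→FG adds F, G → {A, B, D, E, F, G}.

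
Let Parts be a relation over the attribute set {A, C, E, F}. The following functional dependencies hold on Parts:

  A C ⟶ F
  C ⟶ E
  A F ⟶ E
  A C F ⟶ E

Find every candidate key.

AC

{A, C}⁺: AC→F adds F; C→E adds E → {A, C, E, F}. Minimal: {C}⁺ = {C, E}; {A}⁺ = {A} — none reach the full schema.
No other minimal superkey exists.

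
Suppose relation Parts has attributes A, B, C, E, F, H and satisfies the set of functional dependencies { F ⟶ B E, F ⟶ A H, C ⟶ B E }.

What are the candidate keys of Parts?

(C, F)

Attributes C, F never appear on any right-hand side, so every candidate key must contain {C, F}.
{C, F}⁺ = {A, B, C, E, F, H}, which is all of the schema, so {C, F} is the only candidate key.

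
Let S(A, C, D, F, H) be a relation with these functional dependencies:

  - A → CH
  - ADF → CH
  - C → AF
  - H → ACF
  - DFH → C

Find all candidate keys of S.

{A, D}⁺: A→CH adds C, H; C→AF adds F → {A, C, D, F, H}. Minimal: {D}⁺ = {D}; {A}⁺ = {A, C, F, H} — none reach the full schema.
{C, D}⁺: C→AF adds A, F; A→CH adds H → {A, C, D, F, H}. Minimal: {D}⁺ = {D}; {C}⁺ = {A, C, F, H} — none reach the full schema.
{D, H}⁺: H→ACF adds A, C, F → {A, C, D, F, H}. Minimal: {H}⁺ = {A, C, F, H}; {D}⁺ = {D} — none reach the full schema.

{A, D}, {C, D}, {D, H}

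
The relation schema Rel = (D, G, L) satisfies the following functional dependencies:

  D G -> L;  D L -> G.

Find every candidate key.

Attribute D never appears on the right-hand side of any dependency, so D must belong to every candidate key.
{D}⁺ = {D}, which is not all of the schema, so we must add further attributes.
{D, G}⁺: DG→L adds L → {D, G, L}.
{D, L}⁺: DL→G adds G → {D, G, L}.
Any other superkey contains one of these as a subset, so there are no further candidate keys.

(D, G), (D, L)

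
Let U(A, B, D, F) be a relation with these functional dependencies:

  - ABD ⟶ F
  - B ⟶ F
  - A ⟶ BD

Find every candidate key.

A

Attribute A never appears on the right-hand side of any dependency, so A must belong to every candidate key.
{A}⁺ = {A, B, D, F}, which is all of the schema, so {A} is the only candidate key.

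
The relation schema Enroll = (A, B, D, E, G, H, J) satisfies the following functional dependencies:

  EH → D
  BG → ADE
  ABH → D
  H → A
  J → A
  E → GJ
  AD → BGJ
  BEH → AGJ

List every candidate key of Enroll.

(B, H), (D, H), (E, H)

Attribute H never appears on the right-hand side of any dependency, so H must belong to every candidate key.
{H}⁺ = {A, H}, which is not all of the schema, so we must add further attributes.
{B, H}⁺: H→A adds A; ABH→D adds D; AD→BGJ adds G, J; BG→ADE adds E → {A, B, D, E, G, H, J}.
{D, H}⁺: H→A adds A; AD→BGJ adds B, G, J; BG→ADE adds E → {A, B, D, E, G, H, J}.
{E, H}⁺: EH→D adds D; H→A adds A; E→GJ adds G, J; AD→BGJ adds B → {A, B, D, E, G, H, J}.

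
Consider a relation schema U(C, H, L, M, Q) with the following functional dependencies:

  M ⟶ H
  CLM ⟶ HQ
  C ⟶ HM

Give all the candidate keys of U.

CL

Attributes C, L never appear on any right-hand side, so every candidate key must contain {C, L}.
{C, L}⁺ = {C, H, L, M, Q}, which is all of the schema, so {C, L} is the only candidate key.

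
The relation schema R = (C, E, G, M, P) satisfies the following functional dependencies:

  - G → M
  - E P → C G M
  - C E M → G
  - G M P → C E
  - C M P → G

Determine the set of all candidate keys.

Attribute P never appears on the right-hand side of any dependency, so P must belong to every candidate key.
{P}⁺ = {P}, which is not all of the schema, so we must add further attributes.
{E, P}⁺: EP→CGM adds C, G, M → {C, E, G, M, P}.
{G, P}⁺: G→M adds M; GMP→CE adds C, E → {C, E, G, M, P}.
{C, M, P}⁺: CMP→G adds G; GMP→CE adds E → {C, E, G, M, P}.
Any other superkey contains one of these as a subset, so there are no further candidate keys.

EP; GP; CMP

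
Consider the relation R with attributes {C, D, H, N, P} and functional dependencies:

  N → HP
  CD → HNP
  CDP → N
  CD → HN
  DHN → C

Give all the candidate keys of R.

{C, D}, {D, N}

Attribute D never appears on the right-hand side of any dependency, so D must belong to every candidate key.
{D}⁺ = {D}, which is not all of the schema, so we must add further attributes.
{C, D}⁺: CD→HNP adds H, N, P → {C, D, H, N, P}. Minimal: {D}⁺ = {D}; {C}⁺ = {C} — none reach the full schema.
{D, N}⁺: N→HP adds H, P; DHN→C adds C → {C, D, H, N, P}. Minimal: {N}⁺ = {H, N, P}; {D}⁺ = {D} — none reach the full schema.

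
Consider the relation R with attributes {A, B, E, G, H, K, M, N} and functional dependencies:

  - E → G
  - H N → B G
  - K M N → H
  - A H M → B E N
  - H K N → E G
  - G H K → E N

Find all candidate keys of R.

Attributes A, K, M never appear on any right-hand side, so every candidate key must contain {A, K, M}.
{A, K, M}⁺ = {A, K, M}, which is not all of the schema, so we must add further attributes.
{A, H, K, M}⁺: AHM→BEN adds B, E, N; HKN→EG adds G → {A, B, E, G, H, K, M, N}.
{A, K, M, N}⁺: KMN→H adds H; AHM→BEN adds B, E; HKN→EG adds G → {A, B, E, G, H, K, M, N}.
Any other superkey contains one of these as a subset, so there are no further candidate keys.

{A, H, K, M}, {A, K, M, N}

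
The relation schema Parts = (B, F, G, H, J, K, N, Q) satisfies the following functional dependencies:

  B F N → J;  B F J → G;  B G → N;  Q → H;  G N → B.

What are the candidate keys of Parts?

Attributes F, K, Q never appear on any right-hand side, so every candidate key must contain {F, K, Q}.
{F, K, Q}⁺ = {F, H, K, Q}, which is not all of the schema, so we must add further attributes.
{B, F, G, K, Q}⁺: BG→N adds N; Q→H adds H; BFN→J adds J → {B, F, G, H, J, K, N, Q}. Minimal: {F, G, K, Q}⁺ = {F, G, H, K, Q}; {B, G, K, Q}⁺ = {B, G, H, K, N, Q}; {B, F, K, Q}⁺ = {B, F, H, K, Q}; … — none reach the full schema.
{B, F, J, K, Q}⁺: BFJ→G adds G; BG→N adds N; Q→H adds H → {B, F, G, H, J, K, N, Q}. Minimal: {F, J, K, Q}⁺ = {F, H, J, K, Q}; {B, J, K, Q}⁺ = {B, H, J, K, Q}; {B, F, K, Q}⁺ = {B, F, H, K, Q}; … — none reach the full schema.
{B, F, K, N, Q}⁺: BFN→J adds J; BFJ→G adds G; Q→H adds H → {B, F, G, H, J, K, N, Q}. Minimal: {F, K, N, Q}⁺ = {F, H, K, N, Q}; {B, K, N, Q}⁺ = {B, H, K, N, Q}; {B, F, N, Q}⁺ = {B, F, G, H, J, N, Q}; … — none reach the full schema.
{F, G, K, N, Q}⁺: Q→H adds H; GN→B adds B; BFN→J adds J → {B, F, G, H, J, K, N, Q}. Minimal: {G, K, N, Q}⁺ = {B, G, H, K, N, Q}; {F, K, N, Q}⁺ = {F, H, K, N, Q}; {F, G, N, Q}⁺ = {B, F, G, H, J, N, Q}; … — none reach the full schema.
Any other superkey contains one of these as a subset, so there are no further candidate keys.

BFGKQ; BFJKQ; BFKNQ; FGKNQ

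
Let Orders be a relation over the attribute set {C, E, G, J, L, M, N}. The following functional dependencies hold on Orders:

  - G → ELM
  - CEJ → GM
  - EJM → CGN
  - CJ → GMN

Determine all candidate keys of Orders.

{C, J}, {G, J}, {E, J, M}

Attribute J never appears on the right-hand side of any dependency, so J must belong to every candidate key.
{J}⁺ = {J}, which is not all of the schema, so we must add further attributes.
{C, J}⁺: CJ→GMN adds G, M, N; G→ELM adds E, L → {C, E, G, J, L, M, N}. Minimal: {J}⁺ = {J}; {C}⁺ = {C} — none reach the full schema.
{G, J}⁺: G→ELM adds E, L, M; EJM→CGN adds C, N → {C, E, G, J, L, M, N}. Minimal: {J}⁺ = {J}; {G}⁺ = {E, G, L, M} — none reach the full schema.
{E, J, M}⁺: EJM→CGN adds C, G, N; G→ELM adds L → {C, E, G, J, L, M, N}. Minimal: {J, M}⁺ = {J, M}; {E, M}⁺ = {E, M}; {E, J}⁺ = {E, J} — none reach the full schema.
Any other superkey contains one of these as a subset, so there are no further candidate keys.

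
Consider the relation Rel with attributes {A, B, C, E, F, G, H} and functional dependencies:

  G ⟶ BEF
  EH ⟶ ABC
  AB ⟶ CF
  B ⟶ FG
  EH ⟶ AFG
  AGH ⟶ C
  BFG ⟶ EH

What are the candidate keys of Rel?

{B}⁺: B→FG adds F, G; BFG→EH adds E, H; EH→ABC adds A, C → {A, B, C, E, F, G, H}.
{G}⁺: G→BEF adds B, E, F; BFG→EH adds H; EH→ABC adds A, C → {A, B, C, E, F, G, H}.
{E, H}⁺: EH→ABC adds A, B, C; AB→CF adds F; B→FG adds G → {A, B, C, E, F, G, H}.

B, G, EH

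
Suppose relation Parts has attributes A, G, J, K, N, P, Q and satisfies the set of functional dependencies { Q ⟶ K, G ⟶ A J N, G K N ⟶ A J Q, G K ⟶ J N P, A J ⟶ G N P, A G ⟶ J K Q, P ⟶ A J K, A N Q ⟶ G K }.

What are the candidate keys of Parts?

{G}⁺: G→AJN adds A, J, N; AJ→GNP adds P; AG→JKQ adds K, Q → {A, G, J, K, N, P, Q}.
{P}⁺: P→AJK adds A, J, K; AJ→GNP adds G, N; AG→JKQ adds Q → {A, G, J, K, N, P, Q}.
{A, J}⁺: AJ→GNP adds G, N, P; AG→JKQ adds K, Q → {A, G, J, K, N, P, Q}. Minimal: {J}⁺ = {J}; {A}⁺ = {A} — none reach the full schema.
{A, N, Q}⁺: Q→K adds K; ANQ→GK adds G; G→AJN adds J; GK→JNP adds P → {A, G, J, K, N, P, Q}. Minimal: {N, Q}⁺ = {K, N, Q}; {A, Q}⁺ = {A, K, Q}; {A, N}⁺ = {A, N} — none reach the full schema.

(G), (P), (A, J), (A, N, Q)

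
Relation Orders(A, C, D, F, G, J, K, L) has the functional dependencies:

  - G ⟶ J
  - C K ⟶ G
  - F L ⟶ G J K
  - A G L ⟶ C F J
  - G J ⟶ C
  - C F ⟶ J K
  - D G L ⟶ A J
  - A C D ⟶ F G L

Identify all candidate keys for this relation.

Attribute D never appears on the right-hand side of any dependency, so D must belong to every candidate key.
{D}⁺ = {D}, which is not all of the schema, so we must add further attributes.
{A, C, D}⁺: ACD→FGL adds F, G, L; G→J adds J; FL→GJK adds K → {A, C, D, F, G, J, K, L}. Minimal: {C, D}⁺ = {C, D}; {A, D}⁺ = {A, D}; {A, C}⁺ = {A, C} — none reach the full schema.
{A, D, G}⁺: G→J adds J; GJ→C adds C; ACD→FGL adds F, L; FL→GJK adds K → {A, C, D, F, G, J, K, L}. Minimal: {D, G}⁺ = {C, D, G, J}; {A, G}⁺ = {A, C, G, J}; {A, D}⁺ = {A, D} — none reach the full schema.
{D, F, L}⁺: FL→GJK adds G, J, K; GJ→C adds C; DGL→AJ adds A → {A, C, D, F, G, J, K, L}. Minimal: {F, L}⁺ = {C, F, G, J, K, L}; {D, L}⁺ = {D, L}; {D, F}⁺ = {D, F} — none reach the full schema.
{D, G, L}⁺: G→J adds J; GJ→C adds C; DGL→AJ adds A; ACD→FGL adds F; FL→GJK adds K → {A, C, D, F, G, J, K, L}. Minimal: {G, L}⁺ = {C, G, J, L}; {D, L}⁺ = {D, L}; {D, G}⁺ = {C, D, G, J} — none reach the full schema.
{C, D, K, L}⁺: CK→G adds G; DGL→AJ adds A, J; ACD→FGL adds F → {A, C, D, F, G, J, K, L}. Minimal: {D, K, L}⁺ = {D, K, L}; {C, K, L}⁺ = {C, G, J, K, L}; {C, D, L}⁺ = {C, D, L}; … — none reach the full schema.
Any other superkey contains one of these as a subset, so there are no further candidate keys.

{A, C, D}; {A, D, G}; {D, F, L}; {D, G, L}; {C, D, K, L}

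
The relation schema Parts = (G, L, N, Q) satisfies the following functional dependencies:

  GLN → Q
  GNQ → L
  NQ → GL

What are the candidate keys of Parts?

NQ, GLN

Attribute N never appears on the right-hand side of any dependency, so N must belong to every candidate key.
{N}⁺ = {N}, which is not all of the schema, so we must add further attributes.
{N, Q}⁺: NQ→GL adds G, L → {G, L, N, Q}. Minimal: {Q}⁺ = {Q}; {N}⁺ = {N} — none reach the full schema.
{G, L, N}⁺: GLN→Q adds Q → {G, L, N, Q}. Minimal: {L, N}⁺ = {L, N}; {G, N}⁺ = {G, N}; {G, L}⁺ = {G, L} — none reach the full schema.
Any other superkey contains one of these as a subset, so there are no further candidate keys.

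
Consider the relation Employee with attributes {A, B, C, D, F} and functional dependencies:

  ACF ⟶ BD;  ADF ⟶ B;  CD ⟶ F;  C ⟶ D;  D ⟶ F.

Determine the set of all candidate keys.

Attributes A, C never appear on any right-hand side, so every candidate key must contain {A, C}.
{A, C}⁺ = {A, B, C, D, F}, which is all of the schema, so {A, C} is the only candidate key.

AC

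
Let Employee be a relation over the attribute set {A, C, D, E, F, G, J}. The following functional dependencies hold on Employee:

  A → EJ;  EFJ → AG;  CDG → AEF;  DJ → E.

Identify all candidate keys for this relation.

{C, D, G}, {A, C, D, F}, {C, D, F, J}

{C, D, G}⁺: CDG→AEF adds A, E, F; A→EJ adds J → {A, C, D, E, F, G, J}. Minimal: {D, G}⁺ = {D, G}; {C, G}⁺ = {C, G}; {C, D}⁺ = {C, D} — none reach the full schema.
{A, C, D, F}⁺: A→EJ adds E, J; EFJ→AG adds G → {A, C, D, E, F, G, J}. Minimal: {C, D, F}⁺ = {C, D, F}; {A, D, F}⁺ = {A, D, E, F, G, J}; {A, C, F}⁺ = {A, C, E, F, G, J}; … — none reach the full schema.
{C, D, F, J}⁺: DJ→E adds E; EFJ→AG adds A, G → {A, C, D, E, F, G, J}. Minimal: {D, F, J}⁺ = {A, D, E, F, G, J}; {C, F, J}⁺ = {C, F, J}; {C, D, J}⁺ = {C, D, E, J}; … — none reach the full schema.
Any other superkey contains one of these as a subset, so there are no further candidate keys.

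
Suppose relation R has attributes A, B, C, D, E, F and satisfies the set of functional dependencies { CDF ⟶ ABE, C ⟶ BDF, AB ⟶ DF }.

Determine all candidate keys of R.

Attribute C never appears on the right-hand side of any dependency, so C must belong to every candidate key.
{C}⁺ = {A, B, C, D, E, F}, which is all of the schema, so {C} is the only candidate key.

{C}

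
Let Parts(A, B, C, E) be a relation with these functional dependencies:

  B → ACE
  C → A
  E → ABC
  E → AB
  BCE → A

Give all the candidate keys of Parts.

{B}, {E}

{B}⁺: B→ACE adds A, C, E → {A, B, C, E}.
{E}⁺: E→ABC adds A, B, C → {A, B, C, E}.
Any other superkey contains one of these as a subset, so there are no further candidate keys.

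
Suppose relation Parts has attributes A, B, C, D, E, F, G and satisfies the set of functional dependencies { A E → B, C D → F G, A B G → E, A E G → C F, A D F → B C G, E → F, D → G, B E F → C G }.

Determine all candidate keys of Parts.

ABD, ACD, ADE, ADF

Attributes A, D never appear on any right-hand side, so every candidate key must contain {A, D}.
{A, D}⁺ = {A, D, G}, which is not all of the schema, so we must add further attributes.
{A, B, D}⁺: D→G adds G; ABG→E adds E; AEG→CF adds C, F → {A, B, C, D, E, F, G}.
{A, C, D}⁺: CD→FG adds F, G; ADF→BCG adds B; ABG→E adds E → {A, B, C, D, E, F, G}.
{A, D, E}⁺: AE→B adds B; E→F adds F; D→G adds G; BEF→CG adds C → {A, B, C, D, E, F, G}.
{A, D, F}⁺: ADF→BCG adds B, C, G; ABG→E adds E → {A, B, C, D, E, F, G}.
Any other superkey contains one of these as a subset, so there are no further candidate keys.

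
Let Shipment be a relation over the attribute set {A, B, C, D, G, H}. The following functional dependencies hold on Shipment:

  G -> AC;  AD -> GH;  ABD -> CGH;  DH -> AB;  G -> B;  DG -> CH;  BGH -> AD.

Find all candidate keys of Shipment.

{A, D}, {D, G}, {D, H}, {G, H}

{A, D}⁺: AD→GH adds G, H; DH→AB adds B; DG→CH adds C → {A, B, C, D, G, H}. Minimal: {D}⁺ = {D}; {A}⁺ = {A} — none reach the full schema.
{D, G}⁺: G→AC adds A, C; AD→GH adds H; DH→AB adds B → {A, B, C, D, G, H}. Minimal: {G}⁺ = {A, B, C, G}; {D}⁺ = {D} — none reach the full schema.
{D, H}⁺: DH→AB adds A, B; AD→GH adds G; ABD→CGH adds C → {A, B, C, D, G, H}. Minimal: {H}⁺ = {H}; {D}⁺ = {D} — none reach the full schema.
{G, H}⁺: G→AC adds A, C; G→B adds B; BGH→AD adds D → {A, B, C, D, G, H}. Minimal: {H}⁺ = {H}; {G}⁺ = {A, B, C, G} — none reach the full schema.
Any other superkey contains one of these as a subset, so there are no further candidate keys.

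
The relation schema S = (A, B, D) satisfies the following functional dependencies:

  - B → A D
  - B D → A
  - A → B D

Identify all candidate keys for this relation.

A, B

{A}⁺: A→BD adds B, D → {A, B, D}.
{B}⁺: B→AD adds A, D → {A, B, D}.
Any other superkey contains one of these as a subset, so there are no further candidate keys.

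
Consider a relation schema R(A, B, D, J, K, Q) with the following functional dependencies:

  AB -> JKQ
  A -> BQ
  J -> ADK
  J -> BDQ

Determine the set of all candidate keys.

A; J

{A}⁺: A→BQ adds B, Q; AB→JKQ adds J, K; J→ADK adds D → {A, B, D, J, K, Q}.
{J}⁺: J→ADK adds A, D, K; J→BDQ adds B, Q → {A, B, D, J, K, Q}.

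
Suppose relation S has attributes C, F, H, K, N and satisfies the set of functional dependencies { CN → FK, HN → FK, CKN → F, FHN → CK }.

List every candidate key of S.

{H, N}

Attributes H, N never appear on any right-hand side, so every candidate key must contain {H, N}.
{H, N}⁺ = {C, F, H, K, N}, which is all of the schema, so {H, N} is the only candidate key.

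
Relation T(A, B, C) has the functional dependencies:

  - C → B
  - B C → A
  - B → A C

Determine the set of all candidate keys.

{B}⁺: B→AC adds A, C → {A, B, C}.
{C}⁺: C→B adds B; BC→A adds A → {A, B, C}.

(B); (C)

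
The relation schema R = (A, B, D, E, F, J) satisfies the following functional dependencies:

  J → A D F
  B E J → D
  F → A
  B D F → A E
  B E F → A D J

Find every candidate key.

{B, J}, {B, D, F}, {B, E, F}

Attribute B never appears on the right-hand side of any dependency, so B must belong to every candidate key.
{B}⁺ = {B}, which is not all of the schema, so we must add further attributes.
{B, J}⁺: J→ADF adds A, D, F; BDF→AE adds E → {A, B, D, E, F, J}. Minimal: {J}⁺ = {A, D, F, J}; {B}⁺ = {B} — none reach the full schema.
{B, D, F}⁺: F→A adds A; BDF→AE adds E; BEF→ADJ adds J → {A, B, D, E, F, J}. Minimal: {D, F}⁺ = {A, D, F}; {B, F}⁺ = {A, B, F}; {B, D}⁺ = {B, D} — none reach the full schema.
{B, E, F}⁺: F→A adds A; BEF→ADJ adds D, J → {A, B, D, E, F, J}. Minimal: {E, F}⁺ = {A, E, F}; {B, F}⁺ = {A, B, F}; {B, E}⁺ = {B, E} — none reach the full schema.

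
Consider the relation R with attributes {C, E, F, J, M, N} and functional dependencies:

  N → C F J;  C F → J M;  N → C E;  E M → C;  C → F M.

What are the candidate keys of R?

Attribute N never appears on the right-hand side of any dependency, so N must belong to every candidate key.
{N}⁺ = {C, E, F, J, M, N}, which is all of the schema, so {N} is the only candidate key.

{N}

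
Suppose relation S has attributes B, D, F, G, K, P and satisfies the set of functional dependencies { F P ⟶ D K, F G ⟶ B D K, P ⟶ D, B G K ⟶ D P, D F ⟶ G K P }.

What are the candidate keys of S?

{D, F}; {F, G}; {F, P}

{D, F}⁺: DF→GKP adds G, K, P; FG→BDK adds B → {B, D, F, G, K, P}.
{F, G}⁺: FG→BDK adds B, D, K; BGK→DP adds P → {B, D, F, G, K, P}.
{F, P}⁺: FP→DK adds D, K; DF→GKP adds G; FG→BDK adds B → {B, D, F, G, K, P}.
Any other superkey contains one of these as a subset, so there are no further candidate keys.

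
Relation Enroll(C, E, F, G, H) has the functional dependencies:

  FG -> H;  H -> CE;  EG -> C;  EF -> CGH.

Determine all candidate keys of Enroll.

{E, F}; {F, G}; {F, H}

Attribute F never appears on the right-hand side of any dependency, so F must belong to every candidate key.
{F}⁺ = {F}, which is not all of the schema, so we must add further attributes.
{E, F}⁺: EF→CGH adds C, G, H → {C, E, F, G, H}.
{F, G}⁺: FG→H adds H; H→CE adds C, E → {C, E, F, G, H}.
{F, H}⁺: H→CE adds C, E; EF→CGH adds G → {C, E, F, G, H}.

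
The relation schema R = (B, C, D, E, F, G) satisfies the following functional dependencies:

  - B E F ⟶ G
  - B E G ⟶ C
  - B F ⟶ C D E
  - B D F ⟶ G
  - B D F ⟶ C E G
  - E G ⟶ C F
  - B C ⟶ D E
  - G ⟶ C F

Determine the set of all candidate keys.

{B, F}⁺: BF→CDE adds C, D, E; BDF→G adds G → {B, C, D, E, F, G}.
{B, G}⁺: G→CF adds C, F; BF→CDE adds D, E → {B, C, D, E, F, G}.
Any other superkey contains one of these as a subset, so there are no further candidate keys.

{B, F}, {B, G}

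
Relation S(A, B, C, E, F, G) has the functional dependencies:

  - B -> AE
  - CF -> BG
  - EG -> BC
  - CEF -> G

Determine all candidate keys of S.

{C, F}⁺: CF→BG adds B, G; B→AE adds A, E → {A, B, C, E, F, G}. Minimal: {F}⁺ = {F}; {C}⁺ = {C} — none reach the full schema.
{B, F, G}⁺: B→AE adds A, E; EG→BC adds C → {A, B, C, E, F, G}. Minimal: {F, G}⁺ = {F, G}; {B, G}⁺ = {A, B, C, E, G}; {B, F}⁺ = {A, B, E, F} — none reach the full schema.
{E, F, G}⁺: EG→BC adds B, C; B→AE adds A → {A, B, C, E, F, G}. Minimal: {F, G}⁺ = {F, G}; {E, G}⁺ = {A, B, C, E, G}; {E, F}⁺ = {E, F} — none reach the full schema.

(C, F), (B, F, G), (E, F, G)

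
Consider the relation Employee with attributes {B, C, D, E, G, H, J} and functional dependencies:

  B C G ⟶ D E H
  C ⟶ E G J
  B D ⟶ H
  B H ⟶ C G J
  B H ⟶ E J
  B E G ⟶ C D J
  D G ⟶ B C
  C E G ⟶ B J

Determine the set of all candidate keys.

{C}⁺: C→EGJ adds E, G, J; CEG→BJ adds B; BCG→DEH adds D, H → {B, C, D, E, G, H, J}.
{B, D}⁺: BD→H adds H; BH→CGJ adds C, G, J; BH→EJ adds E → {B, C, D, E, G, H, J}.
{B, H}⁺: BH→CGJ adds C, G, J; BH→EJ adds E; BEG→CDJ adds D → {B, C, D, E, G, H, J}.
{D, G}⁺: DG→BC adds B, C; BCG→DEH adds E, H; C→EGJ adds J → {B, C, D, E, G, H, J}.
{B, E, G}⁺: BEG→CDJ adds C, D, J; BCG→DEH adds H → {B, C, D, E, G, H, J}.
Any other superkey contains one of these as a subset, so there are no further candidate keys.

{C}, {B, D}, {B, H}, {D, G}, {B, E, G}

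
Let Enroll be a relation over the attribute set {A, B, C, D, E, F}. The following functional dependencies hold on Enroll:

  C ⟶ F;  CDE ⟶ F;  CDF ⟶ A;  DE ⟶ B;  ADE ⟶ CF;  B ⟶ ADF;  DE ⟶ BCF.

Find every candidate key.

Attribute E never appears on the right-hand side of any dependency, so E must belong to every candidate key.
{E}⁺ = {E}, which is not all of the schema, so we must add further attributes.
{B, E}⁺: B→ADF adds A, D, F; DE→BCF adds C → {A, B, C, D, E, F}. Minimal: {E}⁺ = {E}; {B}⁺ = {A, B, D, F} — none reach the full schema.
{D, E}⁺: DE→B adds B; B→ADF adds A, F; DE→BCF adds C → {A, B, C, D, E, F}. Minimal: {E}⁺ = {E}; {D}⁺ = {D} — none reach the full schema.

(B, E), (D, E)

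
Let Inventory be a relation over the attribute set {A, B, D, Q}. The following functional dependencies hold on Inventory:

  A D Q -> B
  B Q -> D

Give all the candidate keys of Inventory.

{A, B, Q}, {A, D, Q}

{A, B, Q}⁺: BQ→D adds D → {A, B, D, Q}. Minimal: {B, Q}⁺ = {B, D, Q}; {A, Q}⁺ = {A, Q}; {A, B}⁺ = {A, B} — none reach the full schema.
{A, D, Q}⁺: ADQ→B adds B → {A, B, D, Q}. Minimal: {D, Q}⁺ = {D, Q}; {A, Q}⁺ = {A, Q}; {A, D}⁺ = {A, D} — none reach the full schema.
Any other superkey contains one of these as a subset, so there are no further candidate keys.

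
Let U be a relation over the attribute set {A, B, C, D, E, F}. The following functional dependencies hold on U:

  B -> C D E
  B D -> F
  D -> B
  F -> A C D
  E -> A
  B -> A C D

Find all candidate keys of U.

{B}; {D}; {F}

{B}⁺: B→CDE adds C, D, E; BD→F adds F; F→ACD adds A → {A, B, C, D, E, F}.
{D}⁺: D→B adds B; B→ACD adds A, C; B→CDE adds E; BD→F adds F → {A, B, C, D, E, F}.
{F}⁺: F→ACD adds A, C, D; D→B adds B; B→CDE adds E → {A, B, C, D, E, F}.
Any other superkey contains one of these as a subset, so there are no further candidate keys.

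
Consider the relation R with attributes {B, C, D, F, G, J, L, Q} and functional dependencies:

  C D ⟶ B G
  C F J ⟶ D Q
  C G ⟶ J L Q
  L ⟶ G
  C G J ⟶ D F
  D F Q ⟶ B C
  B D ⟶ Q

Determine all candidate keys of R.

{C, D}⁺: CD→BG adds B, G; CG→JLQ adds J, L, Q; CGJ→DF adds F → {B, C, D, F, G, J, L, Q}.
{C, G}⁺: CG→JLQ adds J, L, Q; CGJ→DF adds D, F; DFQ→BC adds B → {B, C, D, F, G, J, L, Q}.
{C, L}⁺: L→G adds G; CG→JLQ adds J, Q; CGJ→DF adds D, F; DFQ→BC adds B → {B, C, D, F, G, J, L, Q}.
{B, D, F}⁺: BD→Q adds Q; DFQ→BC adds C; CD→BG adds G; CG→JLQ adds J, L → {B, C, D, F, G, J, L, Q}.
{C, F, J}⁺: CFJ→DQ adds D, Q; DFQ→BC adds B; CD→BG adds G; CG→JLQ adds L → {B, C, D, F, G, J, L, Q}.
{D, F, Q}⁺: DFQ→BC adds B, C; CD→BG adds G; CG→JLQ adds J, L → {B, C, D, F, G, J, L, Q}.
Any other superkey contains one of these as a subset, so there are no further candidate keys.

{C, D}; {C, G}; {C, L}; {B, D, F}; {C, F, J}; {D, F, Q}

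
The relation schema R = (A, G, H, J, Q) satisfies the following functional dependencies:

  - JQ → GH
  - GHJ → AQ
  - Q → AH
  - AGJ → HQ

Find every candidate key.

Attribute J never appears on the right-hand side of any dependency, so J must belong to every candidate key.
{J}⁺ = {J}, which is not all of the schema, so we must add further attributes.
{J, Q}⁺: JQ→GH adds G, H; GHJ→AQ adds A → {A, G, H, J, Q}. Minimal: {Q}⁺ = {A, H, Q}; {J}⁺ = {J} — none reach the full schema.
{A, G, J}⁺: AGJ→HQ adds H, Q → {A, G, H, J, Q}. Minimal: {G, J}⁺ = {G, J}; {A, J}⁺ = {A, J}; {A, G}⁺ = {A, G} — none reach the full schema.
{G, H, J}⁺: GHJ→AQ adds A, Q → {A, G, H, J, Q}. Minimal: {H, J}⁺ = {H, J}; {G, J}⁺ = {G, J}; {G, H}⁺ = {G, H} — none reach the full schema.
Any other superkey contains one of these as a subset, so there are no further candidate keys.

{J, Q}; {A, G, J}; {G, H, J}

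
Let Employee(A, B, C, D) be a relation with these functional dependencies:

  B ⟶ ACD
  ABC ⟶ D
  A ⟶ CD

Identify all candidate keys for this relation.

B

Attribute B never appears on the right-hand side of any dependency, so B must belong to every candidate key.
{B}⁺ = {A, B, C, D}, which is all of the schema, so {B} is the only candidate key.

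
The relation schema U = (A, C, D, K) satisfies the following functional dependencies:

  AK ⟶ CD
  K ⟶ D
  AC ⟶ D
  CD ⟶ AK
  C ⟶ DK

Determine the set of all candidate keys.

{C}⁺: C→DK adds D, K; CD→AK adds A → {A, C, D, K}.
{A, K}⁺: AK→CD adds C, D → {A, C, D, K}. Minimal: {K}⁺ = {D, K}; {A}⁺ = {A} — none reach the full schema.

{C}; {A, K}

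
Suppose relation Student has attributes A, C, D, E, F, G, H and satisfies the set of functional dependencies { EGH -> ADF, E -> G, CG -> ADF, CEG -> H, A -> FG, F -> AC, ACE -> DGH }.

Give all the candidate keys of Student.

{A, E}; {C, E}; {E, F}; {E, H}

Attribute E never appears on the right-hand side of any dependency, so E must belong to every candidate key.
{E}⁺ = {E, G}, which is not all of the schema, so we must add further attributes.
{A, E}⁺: E→G adds G; A→FG adds F; F→AC adds C; ACE→DGH adds D, H → {A, C, D, E, F, G, H}. Minimal: {E}⁺ = {E, G}; {A}⁺ = {A, C, D, F, G} — none reach the full schema.
{C, E}⁺: E→G adds G; CG→ADF adds A, D, F; CEG→H adds H → {A, C, D, E, F, G, H}. Minimal: {E}⁺ = {E, G}; {C}⁺ = {C} — none reach the full schema.
{E, F}⁺: E→G adds G; F→AC adds A, C; ACE→DGH adds D, H → {A, C, D, E, F, G, H}. Minimal: {F}⁺ = {A, C, D, F, G}; {E}⁺ = {E, G} — none reach the full schema.
{E, H}⁺: E→G adds G; EGH→ADF adds A, D, F; F→AC adds C → {A, C, D, E, F, G, H}. Minimal: {H}⁺ = {H}; {E}⁺ = {E, G} — none reach the full schema.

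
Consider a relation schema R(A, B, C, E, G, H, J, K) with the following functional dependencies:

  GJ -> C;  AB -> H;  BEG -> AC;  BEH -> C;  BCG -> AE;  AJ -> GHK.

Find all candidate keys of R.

{A, B, J}, {B, G, J}

Attributes B, J never appear on any right-hand side, so every candidate key must contain {B, J}.
{B, J}⁺ = {B, J}, which is not all of the schema, so we must add further attributes.
{A, B, J}⁺: AB→H adds H; AJ→GHK adds G, K; GJ→C adds C; BCG→AE adds E → {A, B, C, E, G, H, J, K}.
{B, G, J}⁺: GJ→C adds C; BCG→AE adds A, E; AJ→GHK adds H, K → {A, B, C, E, G, H, J, K}.
Any other superkey contains one of these as a subset, so there are no further candidate keys.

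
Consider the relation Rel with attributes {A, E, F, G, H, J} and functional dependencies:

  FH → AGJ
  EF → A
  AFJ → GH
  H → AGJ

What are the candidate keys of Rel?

{E, F, H}; {E, F, J}

Attributes E, F never appear on any right-hand side, so every candidate key must contain {E, F}.
{E, F}⁺ = {A, E, F}, which is not all of the schema, so we must add further attributes.
{E, F, H}⁺: FH→AGJ adds A, G, J → {A, E, F, G, H, J}. Minimal: {F, H}⁺ = {A, F, G, H, J}; {E, H}⁺ = {A, E, G, H, J}; {E, F}⁺ = {A, E, F} — none reach the full schema.
{E, F, J}⁺: EF→A adds A; AFJ→GH adds G, H → {A, E, F, G, H, J}. Minimal: {F, J}⁺ = {F, J}; {E, J}⁺ = {E, J}; {E, F}⁺ = {A, E, F} — none reach the full schema.
Any other superkey contains one of these as a subset, so there are no further candidate keys.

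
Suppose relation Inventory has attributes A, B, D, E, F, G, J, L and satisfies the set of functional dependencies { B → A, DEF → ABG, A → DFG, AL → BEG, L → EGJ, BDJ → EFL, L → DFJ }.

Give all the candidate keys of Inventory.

{L}; {B, J}; {A, E, J}; {D, E, F, J}

{L}⁺: L→EGJ adds E, G, J; L→DFJ adds D, F; DEF→ABG adds A, B → {A, B, D, E, F, G, J, L}.
{B, J}⁺: B→A adds A; A→DFG adds D, F, G; BDJ→EFL adds E, L → {A, B, D, E, F, G, J, L}. Minimal: {J}⁺ = {J}; {B}⁺ = {A, B, D, F, G} — none reach the full schema.
{A, E, J}⁺: A→DFG adds D, F, G; DEF→ABG adds B; BDJ→EFL adds L → {A, B, D, E, F, G, J, L}. Minimal: {E, J}⁺ = {E, J}; {A, J}⁺ = {A, D, F, G, J}; {A, E}⁺ = {A, B, D, E, F, G} — none reach the full schema.
{D, E, F, J}⁺: DEF→ABG adds A, B, G; BDJ→EFL adds L → {A, B, D, E, F, G, J, L}. Minimal: {E, F, J}⁺ = {E, F, J}; {D, F, J}⁺ = {D, F, J}; {D, E, J}⁺ = {D, E, J}; … — none reach the full schema.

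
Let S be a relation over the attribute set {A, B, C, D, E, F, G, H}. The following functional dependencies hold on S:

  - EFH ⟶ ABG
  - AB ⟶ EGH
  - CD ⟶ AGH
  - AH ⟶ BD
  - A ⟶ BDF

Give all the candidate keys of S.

Attribute C never appears on the right-hand side of any dependency, so C must belong to every candidate key.
{C}⁺ = {C}, which is not all of the schema, so we must add further attributes.
{A, C}⁺: A→BDF adds B, D, F; AB→EGH adds E, G, H → {A, B, C, D, E, F, G, H}. Minimal: {C}⁺ = {C}; {A}⁺ = {A, B, D, E, F, G, H} — none reach the full schema.
{C, D}⁺: CD→AGH adds A, G, H; AH→BD adds B; A→BDF adds F; AB→EGH adds E → {A, B, C, D, E, F, G, H}. Minimal: {D}⁺ = {D}; {C}⁺ = {C} — none reach the full schema.
{C, E, F, H}⁺: EFH→ABG adds A, B, G; AH→BD adds D → {A, B, C, D, E, F, G, H}. Minimal: {E, F, H}⁺ = {A, B, D, E, F, G, H}; {C, F, H}⁺ = {C, F, H}; {C, E, H}⁺ = {C, E, H}; … — none reach the full schema.
Any other superkey contains one of these as a subset, so there are no further candidate keys.

{A, C}, {C, D}, {C, E, F, H}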